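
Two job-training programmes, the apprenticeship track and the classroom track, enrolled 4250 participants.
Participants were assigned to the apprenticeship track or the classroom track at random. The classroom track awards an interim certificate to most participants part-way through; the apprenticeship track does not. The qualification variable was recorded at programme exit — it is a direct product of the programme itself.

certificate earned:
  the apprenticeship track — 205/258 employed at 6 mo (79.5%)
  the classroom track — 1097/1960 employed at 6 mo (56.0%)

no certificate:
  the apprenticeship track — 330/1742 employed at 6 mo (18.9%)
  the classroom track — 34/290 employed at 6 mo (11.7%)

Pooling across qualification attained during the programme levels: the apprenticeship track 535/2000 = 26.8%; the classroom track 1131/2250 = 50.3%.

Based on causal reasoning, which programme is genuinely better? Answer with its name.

the apprenticeship track is higher inside every qualification attained during the programme stratum but the classroom track is higher in aggregate. Whether to stratify depends on how qualification attained during the programme relates to the programme.
Qualification attained during the programme lies on the pathway programme → qualification attained during the programme → outcome, so adjusting for it blocks the indirect effect. For the total causal effect of programme, use the unadjusted pooled rates.
Pooled: the apprenticeship track 26.8% vs the classroom track 50.3%; the classroom track is higher overall.

the classroom track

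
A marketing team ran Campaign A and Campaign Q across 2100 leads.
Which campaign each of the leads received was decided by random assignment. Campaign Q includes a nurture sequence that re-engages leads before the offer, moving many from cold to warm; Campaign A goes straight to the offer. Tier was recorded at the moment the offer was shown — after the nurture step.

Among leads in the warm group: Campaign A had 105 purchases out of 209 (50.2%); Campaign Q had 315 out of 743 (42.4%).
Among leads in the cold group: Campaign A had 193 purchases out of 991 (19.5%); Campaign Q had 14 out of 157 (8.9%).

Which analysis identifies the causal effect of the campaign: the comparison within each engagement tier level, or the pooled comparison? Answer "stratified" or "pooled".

Engagement tier is downstream of the campaign. One should not condition on a consequence of treatment, so the overall rates are the right comparison.
Pooled: Campaign A 24.8% vs Campaign Q 36.6%; Campaign Q is higher overall.

pooled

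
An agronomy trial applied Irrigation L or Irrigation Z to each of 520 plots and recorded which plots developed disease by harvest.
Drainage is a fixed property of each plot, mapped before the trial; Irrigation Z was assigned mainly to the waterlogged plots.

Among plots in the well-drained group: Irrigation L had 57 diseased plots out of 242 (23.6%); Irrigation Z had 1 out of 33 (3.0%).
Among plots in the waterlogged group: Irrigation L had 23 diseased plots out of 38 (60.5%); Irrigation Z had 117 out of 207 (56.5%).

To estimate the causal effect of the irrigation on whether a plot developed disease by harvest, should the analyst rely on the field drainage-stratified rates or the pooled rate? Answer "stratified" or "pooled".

Field drainage is set before the irrigation has any effect — it is not caused by the irrigation — and it independently drives the outcome. That makes it a confounder, so the causal comparison is within field drainage levels.
Within each level — well-drained: 23.6% vs 3.0%; waterlogged: 60.5% vs 56.5% — Irrigation Z is lower every time.

stratified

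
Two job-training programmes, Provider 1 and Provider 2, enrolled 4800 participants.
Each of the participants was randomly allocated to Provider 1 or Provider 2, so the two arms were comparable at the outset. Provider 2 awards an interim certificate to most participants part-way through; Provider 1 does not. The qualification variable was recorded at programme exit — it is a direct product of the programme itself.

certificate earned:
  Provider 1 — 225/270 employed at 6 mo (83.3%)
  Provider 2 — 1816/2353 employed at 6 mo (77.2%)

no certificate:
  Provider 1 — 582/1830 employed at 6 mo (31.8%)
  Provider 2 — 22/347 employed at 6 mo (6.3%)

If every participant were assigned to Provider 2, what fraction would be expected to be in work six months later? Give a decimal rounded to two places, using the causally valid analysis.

0.68

Stratifying would compare programmes among participants the programmes themselves sorted into qualification attained during the programme groups — a form of selection on an intermediate. The unconditioned pooled rates give the total causal effect.
So P(outcome | do(Provider 2)) is just the pooled rate for Provider 2: 1838/2700 = 0.681.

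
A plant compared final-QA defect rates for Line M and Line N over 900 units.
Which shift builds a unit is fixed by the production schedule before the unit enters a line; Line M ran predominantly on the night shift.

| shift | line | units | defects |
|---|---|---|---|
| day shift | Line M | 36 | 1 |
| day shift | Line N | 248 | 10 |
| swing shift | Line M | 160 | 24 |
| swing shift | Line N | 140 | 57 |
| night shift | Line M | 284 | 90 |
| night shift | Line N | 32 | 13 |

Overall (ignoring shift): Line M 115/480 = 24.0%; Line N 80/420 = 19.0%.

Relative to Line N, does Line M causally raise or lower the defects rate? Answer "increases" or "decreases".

Line M is lower inside every shift stratum but Line N is lower in aggregate. Whether to stratify depends on how shift relates to the line.
Shift is set before the line has any effect — it is not caused by the line — and it independently drives the outcome. That makes it a confounder, so the causal comparison is within shift levels.
Within each level — day shift: 2.8% vs 4.0%; swing shift: 15.0% vs 40.7%; night shift: 31.7% vs 40.6% — Line M is lower every time.

decreases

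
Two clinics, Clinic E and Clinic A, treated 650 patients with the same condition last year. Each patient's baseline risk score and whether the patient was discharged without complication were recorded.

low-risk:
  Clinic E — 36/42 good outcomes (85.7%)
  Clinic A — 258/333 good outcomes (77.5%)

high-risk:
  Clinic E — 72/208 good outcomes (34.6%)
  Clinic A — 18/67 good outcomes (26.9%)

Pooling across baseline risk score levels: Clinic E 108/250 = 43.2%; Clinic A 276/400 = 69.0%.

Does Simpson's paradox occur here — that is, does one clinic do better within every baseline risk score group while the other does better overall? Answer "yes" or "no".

Within each baseline risk score level (low-risk 85.7% vs 77.5%; high-risk 34.6% vs 26.9%), Clinic E has the higher rate every time. Pooled: 43.2% vs 69.0% — Clinic A has the higher rate overall. The two comparisons disagree.

yes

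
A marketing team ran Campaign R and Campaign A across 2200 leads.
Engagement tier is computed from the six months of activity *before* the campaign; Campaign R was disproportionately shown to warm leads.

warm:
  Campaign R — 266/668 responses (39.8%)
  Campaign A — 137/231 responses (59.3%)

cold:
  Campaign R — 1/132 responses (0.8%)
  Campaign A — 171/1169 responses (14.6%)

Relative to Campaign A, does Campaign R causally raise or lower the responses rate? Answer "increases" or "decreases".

decreases

Engagement tier differs across campaigns for reasons unrelated to any effect of the campaign itself, and it separately predicts the outcome — a classic confounder. We must compare within engagement tier levels.
Within each level — warm: 39.8% vs 59.3%; cold: 0.8% vs 14.6% — Campaign A is higher every time.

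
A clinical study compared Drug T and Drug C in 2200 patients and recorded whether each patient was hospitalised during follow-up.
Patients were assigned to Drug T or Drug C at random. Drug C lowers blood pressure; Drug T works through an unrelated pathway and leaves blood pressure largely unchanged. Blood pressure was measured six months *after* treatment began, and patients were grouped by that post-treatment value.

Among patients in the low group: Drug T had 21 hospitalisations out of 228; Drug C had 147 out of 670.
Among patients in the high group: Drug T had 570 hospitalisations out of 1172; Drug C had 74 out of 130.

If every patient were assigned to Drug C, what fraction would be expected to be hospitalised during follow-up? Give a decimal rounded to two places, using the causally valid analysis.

Blood pressure lies on the pathway drug → blood pressure → outcome, so adjusting for it blocks the indirect effect. For the total causal effect of drug, use the unadjusted pooled rates.
So P(outcome | do(Drug C)) is just the pooled rate for Drug C: 221/800 = 0.276.

0.28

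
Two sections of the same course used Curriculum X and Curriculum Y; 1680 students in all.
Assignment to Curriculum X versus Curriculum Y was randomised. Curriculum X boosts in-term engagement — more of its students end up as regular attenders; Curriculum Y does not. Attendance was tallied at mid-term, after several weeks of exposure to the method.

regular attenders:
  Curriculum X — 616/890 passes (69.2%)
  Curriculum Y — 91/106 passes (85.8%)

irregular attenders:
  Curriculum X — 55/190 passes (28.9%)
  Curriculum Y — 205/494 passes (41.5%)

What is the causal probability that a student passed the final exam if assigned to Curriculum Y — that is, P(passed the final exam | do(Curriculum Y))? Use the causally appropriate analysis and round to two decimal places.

Mid-term attendance lies on the pathway teaching method → mid-term attendance → outcome, so adjusting for it blocks the indirect effect. For the total causal effect of teaching method, use the unadjusted pooled rates.
So P(outcome | do(Curriculum Y)) is just the pooled rate for Curriculum Y: 296/600 = 0.493.

0.49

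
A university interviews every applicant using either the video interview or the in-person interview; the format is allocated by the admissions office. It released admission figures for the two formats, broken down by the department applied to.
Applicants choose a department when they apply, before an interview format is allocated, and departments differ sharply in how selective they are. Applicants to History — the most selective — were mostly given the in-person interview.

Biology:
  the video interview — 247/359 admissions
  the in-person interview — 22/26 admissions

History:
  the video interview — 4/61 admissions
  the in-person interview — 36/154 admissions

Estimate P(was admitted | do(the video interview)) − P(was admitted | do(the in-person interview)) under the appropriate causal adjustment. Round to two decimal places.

the in-person interview is higher inside every department stratum but the video interview is higher in aggregate. Whether to stratify depends on how department relates to the interview format.
Nothing the interview format does changes department; the imbalance is an allocation artefact. With department also predicting the outcome, the pooled figure is confounded, and the within-stratum comparison is the causal one.
Adjusting over the population distribution of department: 0.642·(0.688−0.846) + 0.358·(0.066−0.234) = -0.162.

-0.16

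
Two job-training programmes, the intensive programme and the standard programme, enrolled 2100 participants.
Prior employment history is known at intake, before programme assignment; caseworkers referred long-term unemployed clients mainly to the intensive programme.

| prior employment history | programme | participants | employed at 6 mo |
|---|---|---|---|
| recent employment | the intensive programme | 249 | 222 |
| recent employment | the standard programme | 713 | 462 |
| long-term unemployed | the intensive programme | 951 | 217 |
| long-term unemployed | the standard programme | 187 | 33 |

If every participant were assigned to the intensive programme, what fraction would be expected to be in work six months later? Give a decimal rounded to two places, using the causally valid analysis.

0.53

Since prior employment history is a pre-existing factor (not a product of the programme) and it affects the outcome on its own, it is a confounder. The stratified rates, not the pooled rate, identify the causal effect.
Standardising the intensive programme to the population prior employment history mix: 0.458·222/249 + 0.542·217/951 = 0.532.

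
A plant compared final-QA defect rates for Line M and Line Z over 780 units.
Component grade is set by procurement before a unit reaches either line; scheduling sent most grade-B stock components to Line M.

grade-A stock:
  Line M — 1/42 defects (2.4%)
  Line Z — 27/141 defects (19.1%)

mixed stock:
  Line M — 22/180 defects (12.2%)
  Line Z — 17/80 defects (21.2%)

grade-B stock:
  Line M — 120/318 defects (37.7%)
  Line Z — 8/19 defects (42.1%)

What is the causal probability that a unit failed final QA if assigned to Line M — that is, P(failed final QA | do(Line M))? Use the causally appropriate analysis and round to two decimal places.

Nothing the line does changes component grade; the imbalance is an allocation artefact. With component grade also predicting the outcome, the pooled figure is confounded, and the within-stratum comparison is the causal one.
Standardising Line M to the population component grade mix: 0.235·1/42 + 0.333·22/180 + 0.432·120/318 = 0.209.

0.21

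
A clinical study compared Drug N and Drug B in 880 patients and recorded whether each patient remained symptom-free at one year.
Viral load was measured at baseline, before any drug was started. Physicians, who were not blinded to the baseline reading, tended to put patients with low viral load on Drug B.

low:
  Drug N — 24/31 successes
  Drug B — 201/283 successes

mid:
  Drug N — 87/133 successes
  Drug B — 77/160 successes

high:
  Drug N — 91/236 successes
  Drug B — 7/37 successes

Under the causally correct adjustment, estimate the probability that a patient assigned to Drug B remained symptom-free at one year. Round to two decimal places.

0.47

Here viral load is a common cause — it drives both which drug a case falls under and the outcome. The crude comparison mixes populations; the stratum-specific rates are the causally relevant ones.
Standardising Drug B to the population viral load mix: 0.357·201/283 + 0.333·77/160 + 0.310·7/37 = 0.472.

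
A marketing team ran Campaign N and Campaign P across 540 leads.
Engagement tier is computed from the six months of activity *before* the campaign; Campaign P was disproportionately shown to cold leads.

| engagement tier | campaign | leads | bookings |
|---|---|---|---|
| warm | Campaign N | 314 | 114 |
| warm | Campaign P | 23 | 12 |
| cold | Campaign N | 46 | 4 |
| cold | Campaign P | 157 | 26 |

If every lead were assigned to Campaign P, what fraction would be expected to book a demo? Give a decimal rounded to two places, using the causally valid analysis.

0.39

The stratified and pooled comparisons disagree (Campaign P wins within each engagement tier; Campaign N wins overall), so the answer turns on the causal role of engagement tier.
Here engagement tier is a common cause — it drives both which campaign a case falls under and the outcome. The crude comparison mixes populations; the stratum-specific rates are the causally relevant ones.
Standardising Campaign P to the population engagement tier mix: 0.624·12/23 + 0.376·26/157 = 0.388.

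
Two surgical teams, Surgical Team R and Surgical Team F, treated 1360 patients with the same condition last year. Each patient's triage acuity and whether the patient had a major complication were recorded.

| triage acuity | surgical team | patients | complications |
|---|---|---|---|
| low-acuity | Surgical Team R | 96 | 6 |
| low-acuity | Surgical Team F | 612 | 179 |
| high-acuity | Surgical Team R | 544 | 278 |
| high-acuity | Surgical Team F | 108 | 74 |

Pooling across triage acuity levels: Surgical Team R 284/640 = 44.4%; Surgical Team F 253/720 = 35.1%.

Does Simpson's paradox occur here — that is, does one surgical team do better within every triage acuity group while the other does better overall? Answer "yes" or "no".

yes

Within each triage acuity level (low-acuity 6.2% vs 29.2%; high-acuity 51.1% vs 68.5%), Surgical Team R has the lower rate every time. Pooled: 44.4% vs 35.1% — Surgical Team F has the lower rate overall. The two comparisons disagree.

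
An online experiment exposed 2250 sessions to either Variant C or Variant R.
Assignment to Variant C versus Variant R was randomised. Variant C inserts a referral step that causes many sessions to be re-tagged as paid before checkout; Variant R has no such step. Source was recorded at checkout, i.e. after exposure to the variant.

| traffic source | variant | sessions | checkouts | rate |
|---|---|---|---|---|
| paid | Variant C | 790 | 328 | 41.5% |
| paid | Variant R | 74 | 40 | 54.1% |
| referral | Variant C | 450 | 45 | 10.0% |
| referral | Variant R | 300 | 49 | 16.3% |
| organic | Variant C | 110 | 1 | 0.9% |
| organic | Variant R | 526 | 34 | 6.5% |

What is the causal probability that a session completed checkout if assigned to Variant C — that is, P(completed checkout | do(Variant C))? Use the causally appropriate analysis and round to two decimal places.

0.28

The traffic source-specific comparison favours Variant R throughout, but the pooled figures favour Variant C. The question is whether to condition on traffic source.
Traffic source lies on the pathway variant → traffic source → outcome, so adjusting for it blocks the indirect effect. For the total causal effect of variant, use the unadjusted pooled rates.
So P(outcome | do(Variant C)) is just the pooled rate for Variant C: 374/1350 = 0.277.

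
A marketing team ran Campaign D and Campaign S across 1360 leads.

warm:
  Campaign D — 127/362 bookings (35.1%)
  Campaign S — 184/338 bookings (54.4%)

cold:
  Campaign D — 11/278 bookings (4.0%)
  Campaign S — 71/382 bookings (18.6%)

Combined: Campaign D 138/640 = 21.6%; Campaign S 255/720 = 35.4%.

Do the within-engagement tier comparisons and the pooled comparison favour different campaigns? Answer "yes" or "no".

Within each engagement tier level (warm 35.1% vs 54.4%; cold 4.0% vs 18.6%), Campaign S has the higher rate every time. Pooled: 21.6% vs 35.4% — Campaign S has the higher rate overall. They agree.

no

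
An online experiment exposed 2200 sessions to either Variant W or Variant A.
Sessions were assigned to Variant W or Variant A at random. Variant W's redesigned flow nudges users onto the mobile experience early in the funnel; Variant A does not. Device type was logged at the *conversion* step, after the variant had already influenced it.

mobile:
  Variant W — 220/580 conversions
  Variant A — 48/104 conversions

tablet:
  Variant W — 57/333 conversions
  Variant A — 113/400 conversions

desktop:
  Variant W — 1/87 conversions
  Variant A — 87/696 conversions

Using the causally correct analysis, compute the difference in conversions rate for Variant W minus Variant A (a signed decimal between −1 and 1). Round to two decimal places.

Device type lies on the pathway variant → device type → outcome, so adjusting for it blocks the indirect effect. For the total causal effect of variant, use the unadjusted pooled rates.
The causal difference is the pooled difference: 0.278 − 0.207 = +0.071.

+0.07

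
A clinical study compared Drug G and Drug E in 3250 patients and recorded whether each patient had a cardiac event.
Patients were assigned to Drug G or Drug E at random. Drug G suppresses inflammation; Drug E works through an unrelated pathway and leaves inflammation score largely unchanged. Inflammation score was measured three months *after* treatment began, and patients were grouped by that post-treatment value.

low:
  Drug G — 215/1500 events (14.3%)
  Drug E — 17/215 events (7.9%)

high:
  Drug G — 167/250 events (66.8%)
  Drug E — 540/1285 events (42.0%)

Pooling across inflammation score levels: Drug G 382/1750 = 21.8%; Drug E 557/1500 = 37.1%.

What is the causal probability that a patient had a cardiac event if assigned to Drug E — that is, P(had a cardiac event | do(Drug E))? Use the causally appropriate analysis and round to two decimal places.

Because the drug influences inflammation score, inflammation score is a post-treatment mediator, not a confounder. Stratifying on it would bias the estimate; the causal effect is the crude pooled difference.
So P(outcome | do(Drug E)) is just the pooled rate for Drug E: 557/1500 = 0.371.

0.37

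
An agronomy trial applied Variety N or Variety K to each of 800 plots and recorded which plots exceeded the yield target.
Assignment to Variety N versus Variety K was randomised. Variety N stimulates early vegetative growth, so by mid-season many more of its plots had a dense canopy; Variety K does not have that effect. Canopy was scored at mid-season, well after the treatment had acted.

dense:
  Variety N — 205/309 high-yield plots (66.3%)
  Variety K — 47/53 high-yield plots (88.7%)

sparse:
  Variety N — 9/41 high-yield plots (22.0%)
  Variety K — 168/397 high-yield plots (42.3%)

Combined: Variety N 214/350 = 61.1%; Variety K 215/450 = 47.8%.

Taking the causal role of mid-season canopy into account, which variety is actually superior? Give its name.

Stratifying would compare varietys among plots the varietys themselves sorted into mid-season canopy groups — a form of selection on an intermediate. The unconditioned pooled rates give the total causal effect.
Pooled: Variety N 61.1% vs Variety K 47.8%; Variety N is higher overall.

Variety N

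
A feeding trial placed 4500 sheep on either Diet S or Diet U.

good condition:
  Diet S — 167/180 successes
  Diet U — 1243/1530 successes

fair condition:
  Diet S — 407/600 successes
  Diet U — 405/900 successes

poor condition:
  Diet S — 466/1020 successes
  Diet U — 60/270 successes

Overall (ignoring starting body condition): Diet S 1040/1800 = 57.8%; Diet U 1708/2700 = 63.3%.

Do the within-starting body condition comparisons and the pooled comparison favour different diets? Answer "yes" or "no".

Within each starting body condition level (good condition 92.8% vs 81.2%; fair condition 67.8% vs 45.0%; poor condition 45.7% vs 22.2%), Diet S has the higher rate every time. Pooled: 57.8% vs 63.3% — Diet U has the higher rate overall. The two comparisons disagree.

yes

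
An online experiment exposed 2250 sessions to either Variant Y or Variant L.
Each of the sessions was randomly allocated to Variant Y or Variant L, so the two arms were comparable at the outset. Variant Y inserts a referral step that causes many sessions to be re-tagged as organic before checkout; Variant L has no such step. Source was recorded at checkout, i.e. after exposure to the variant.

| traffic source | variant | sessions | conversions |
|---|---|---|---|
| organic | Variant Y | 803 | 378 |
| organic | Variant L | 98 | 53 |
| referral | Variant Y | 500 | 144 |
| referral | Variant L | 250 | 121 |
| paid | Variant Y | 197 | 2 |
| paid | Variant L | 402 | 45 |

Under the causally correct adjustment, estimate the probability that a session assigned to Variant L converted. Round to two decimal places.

Stratifying would compare variants among sessions the variants themselves sorted into traffic source groups — a form of selection on an intermediate. The unconditioned pooled rates give the total causal effect.
So P(outcome | do(Variant L)) is just the pooled rate for Variant L: 219/750 = 0.292.

0.29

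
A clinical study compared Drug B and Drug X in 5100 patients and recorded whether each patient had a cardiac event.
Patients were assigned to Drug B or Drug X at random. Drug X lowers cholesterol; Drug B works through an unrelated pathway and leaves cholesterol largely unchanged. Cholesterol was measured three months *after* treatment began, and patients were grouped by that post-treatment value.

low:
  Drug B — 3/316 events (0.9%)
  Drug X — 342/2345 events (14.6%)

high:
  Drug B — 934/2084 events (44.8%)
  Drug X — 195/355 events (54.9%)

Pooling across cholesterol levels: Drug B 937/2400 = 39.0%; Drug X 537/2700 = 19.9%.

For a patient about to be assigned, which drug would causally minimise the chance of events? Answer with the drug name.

Cholesterol lies on the pathway drug → cholesterol → outcome, so adjusting for it blocks the indirect effect. For the total causal effect of drug, use the unadjusted pooled rates.
Pooled: Drug B 39.0% vs Drug X 19.9%; Drug X is lower overall.

Drug X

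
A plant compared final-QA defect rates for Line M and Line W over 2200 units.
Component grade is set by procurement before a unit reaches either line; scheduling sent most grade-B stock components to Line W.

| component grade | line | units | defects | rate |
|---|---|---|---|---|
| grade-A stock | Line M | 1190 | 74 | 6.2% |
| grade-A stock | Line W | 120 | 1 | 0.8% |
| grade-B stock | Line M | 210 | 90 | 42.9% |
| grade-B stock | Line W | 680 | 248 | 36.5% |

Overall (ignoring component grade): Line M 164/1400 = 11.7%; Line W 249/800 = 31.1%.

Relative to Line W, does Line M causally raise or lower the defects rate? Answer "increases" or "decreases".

increases

Nothing the line does changes component grade; the imbalance is an allocation artefact. With component grade also predicting the outcome, the pooled figure is confounded, and the within-stratum comparison is the causal one.
Within each level — grade-A stock: 6.2% vs 0.8%; grade-B stock: 42.9% vs 36.5% — Line W is lower every time.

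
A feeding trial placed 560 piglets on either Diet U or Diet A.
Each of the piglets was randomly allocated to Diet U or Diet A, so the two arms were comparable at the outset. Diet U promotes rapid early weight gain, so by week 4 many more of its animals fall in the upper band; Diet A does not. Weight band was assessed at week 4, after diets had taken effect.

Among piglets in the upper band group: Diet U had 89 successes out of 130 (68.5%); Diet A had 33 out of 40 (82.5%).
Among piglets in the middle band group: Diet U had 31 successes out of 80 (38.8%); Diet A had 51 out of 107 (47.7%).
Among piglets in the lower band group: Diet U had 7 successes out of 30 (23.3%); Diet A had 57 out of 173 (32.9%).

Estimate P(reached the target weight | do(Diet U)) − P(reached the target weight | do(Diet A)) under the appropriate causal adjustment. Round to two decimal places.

+0.09

The stratified and pooled comparisons disagree (Diet A wins within each week-4 weight band; Diet U wins overall), so the answer turns on the causal role of week-4 weight band.
Because the diet influences week-4 weight band, week-4 weight band is a post-treatment mediator, not a confounder. Stratifying on it would bias the estimate; the causal effect is the crude pooled difference.
The causal difference is the pooled difference: 0.529 − 0.441 = +0.089.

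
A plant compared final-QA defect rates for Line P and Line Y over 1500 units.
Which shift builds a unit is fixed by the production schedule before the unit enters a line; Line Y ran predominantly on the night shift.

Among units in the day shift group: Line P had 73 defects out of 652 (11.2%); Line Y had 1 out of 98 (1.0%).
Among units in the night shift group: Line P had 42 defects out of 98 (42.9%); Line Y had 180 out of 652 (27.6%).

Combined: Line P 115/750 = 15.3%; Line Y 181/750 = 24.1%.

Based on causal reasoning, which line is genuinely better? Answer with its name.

Shift is set before the line has any effect — it is not caused by the line — and it independently drives the outcome. That makes it a confounder, so the causal comparison is within shift levels.
Within each level — day shift: 11.2% vs 1.0%; night shift: 42.9% vs 27.6% — Line Y is lower every time.

Line Y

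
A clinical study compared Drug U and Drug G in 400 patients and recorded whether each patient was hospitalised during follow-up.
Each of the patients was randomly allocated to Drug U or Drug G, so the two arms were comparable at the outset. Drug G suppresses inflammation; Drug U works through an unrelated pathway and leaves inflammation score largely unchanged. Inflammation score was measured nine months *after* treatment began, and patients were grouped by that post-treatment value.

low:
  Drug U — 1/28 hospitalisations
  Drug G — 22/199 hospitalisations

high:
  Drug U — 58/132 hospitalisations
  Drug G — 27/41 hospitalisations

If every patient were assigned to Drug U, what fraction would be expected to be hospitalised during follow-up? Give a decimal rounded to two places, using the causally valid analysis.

0.37

The inflammation score-specific comparison favours Drug U throughout, but the pooled figures favour Drug G. The question is whether to condition on inflammation score.
Because the drug influences inflammation score, inflammation score is a post-treatment mediator, not a confounder. Stratifying on it would bias the estimate; the causal effect is the crude pooled difference.
So P(outcome | do(Drug U)) is just the pooled rate for Drug U: 59/160 = 0.369.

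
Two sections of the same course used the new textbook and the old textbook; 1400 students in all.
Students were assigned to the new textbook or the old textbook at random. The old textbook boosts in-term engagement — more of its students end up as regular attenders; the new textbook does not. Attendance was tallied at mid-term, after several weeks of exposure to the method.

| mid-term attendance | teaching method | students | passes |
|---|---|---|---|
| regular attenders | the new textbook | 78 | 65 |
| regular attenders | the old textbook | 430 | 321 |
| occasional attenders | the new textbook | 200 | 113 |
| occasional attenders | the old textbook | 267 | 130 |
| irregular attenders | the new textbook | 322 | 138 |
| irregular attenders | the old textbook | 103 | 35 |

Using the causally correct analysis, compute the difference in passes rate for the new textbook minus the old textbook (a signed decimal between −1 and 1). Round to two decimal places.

-0.08

Because the teaching method influences mid-term attendance, mid-term attendance is a post-treatment mediator, not a confounder. Stratifying on it would bias the estimate; the causal effect is the crude pooled difference.
The causal difference is the pooled difference: 0.527 − 0.608 = -0.081.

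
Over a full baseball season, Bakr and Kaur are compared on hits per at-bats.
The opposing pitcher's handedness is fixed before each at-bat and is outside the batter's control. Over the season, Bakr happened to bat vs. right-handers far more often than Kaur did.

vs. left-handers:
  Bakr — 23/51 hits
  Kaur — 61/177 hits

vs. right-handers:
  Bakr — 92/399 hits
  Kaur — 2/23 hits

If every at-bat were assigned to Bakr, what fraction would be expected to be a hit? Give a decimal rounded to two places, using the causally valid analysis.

Pitcher handedness satisfies the back-door criterion: it is not a descendant of the player, and it blocks the spurious path from player to outcome. Adjusting for it (i.e., using the within-pitcher handedness rates) gives the causal effect.
Standardising Bakr to the population pitcher handedness mix: 0.351·23/51 + 0.649·92/399 = 0.308.

0.31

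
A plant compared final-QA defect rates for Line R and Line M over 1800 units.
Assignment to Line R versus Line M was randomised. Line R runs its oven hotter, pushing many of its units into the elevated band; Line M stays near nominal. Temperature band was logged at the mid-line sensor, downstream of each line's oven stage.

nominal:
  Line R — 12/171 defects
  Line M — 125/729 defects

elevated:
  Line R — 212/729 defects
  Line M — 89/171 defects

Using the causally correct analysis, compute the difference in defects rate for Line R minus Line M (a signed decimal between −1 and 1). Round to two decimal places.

+0.01

In-process temperature band here is a post-treatment variable shaped by the line; conditioning on it would introduce bias rather than remove it. The overall comparison is the causal one.
The causal difference is the pooled difference: 0.249 − 0.238 = +0.011.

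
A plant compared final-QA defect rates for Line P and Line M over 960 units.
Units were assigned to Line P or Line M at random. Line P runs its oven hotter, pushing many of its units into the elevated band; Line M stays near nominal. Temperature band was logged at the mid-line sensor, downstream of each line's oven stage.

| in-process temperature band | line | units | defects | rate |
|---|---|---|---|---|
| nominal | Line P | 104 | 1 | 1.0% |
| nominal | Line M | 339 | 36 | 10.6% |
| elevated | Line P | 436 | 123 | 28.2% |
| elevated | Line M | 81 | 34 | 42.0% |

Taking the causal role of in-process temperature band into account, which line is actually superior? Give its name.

In-process temperature band is recorded after the line and is itself shifted by it — it sits on the causal path from line to outcome. Conditioning on a mediator would strip out part of the effect we want; the pooled comparison gives the total causal effect.
Pooled: Line P 23.0% vs Line M 16.7%; Line M is lower overall.

Line M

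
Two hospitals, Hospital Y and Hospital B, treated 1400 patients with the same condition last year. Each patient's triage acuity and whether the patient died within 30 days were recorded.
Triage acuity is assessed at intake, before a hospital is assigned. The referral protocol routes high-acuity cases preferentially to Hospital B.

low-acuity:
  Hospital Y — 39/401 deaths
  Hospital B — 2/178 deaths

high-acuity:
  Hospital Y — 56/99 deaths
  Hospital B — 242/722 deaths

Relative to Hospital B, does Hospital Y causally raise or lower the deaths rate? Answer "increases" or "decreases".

increases

The stratified and pooled comparisons disagree (Hospital B wins within each triage acuity; Hospital Y wins overall), so the answer turns on the causal role of triage acuity.
Triage acuity satisfies the back-door criterion: it is not a descendant of the hospital, and it blocks the spurious path from hospital to outcome. Adjusting for it (i.e., using the within-triage acuity rates) gives the causal effect.
Within each level — low-acuity: 9.7% vs 1.1%; high-acuity: 56.6% vs 33.5% — Hospital B is lower every time.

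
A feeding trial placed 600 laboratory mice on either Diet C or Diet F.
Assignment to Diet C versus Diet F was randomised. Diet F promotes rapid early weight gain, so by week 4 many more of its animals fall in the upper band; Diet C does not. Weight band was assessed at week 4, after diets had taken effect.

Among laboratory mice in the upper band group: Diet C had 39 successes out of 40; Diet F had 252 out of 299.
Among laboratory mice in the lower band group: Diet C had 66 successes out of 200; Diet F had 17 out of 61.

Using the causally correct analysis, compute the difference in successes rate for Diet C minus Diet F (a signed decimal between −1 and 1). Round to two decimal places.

Because the diet influences week-4 weight band, week-4 weight band is a post-treatment mediator, not a confounder. Stratifying on it would bias the estimate; the causal effect is the crude pooled difference.
The causal difference is the pooled difference: 0.438 − 0.747 = -0.310.

-0.31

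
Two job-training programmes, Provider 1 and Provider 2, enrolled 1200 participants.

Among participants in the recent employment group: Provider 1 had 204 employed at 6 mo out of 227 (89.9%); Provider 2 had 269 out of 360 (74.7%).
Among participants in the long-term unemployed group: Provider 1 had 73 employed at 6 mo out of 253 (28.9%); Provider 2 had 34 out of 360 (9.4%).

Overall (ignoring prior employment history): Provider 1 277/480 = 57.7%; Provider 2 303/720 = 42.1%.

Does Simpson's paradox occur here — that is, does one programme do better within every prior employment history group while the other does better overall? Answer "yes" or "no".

Within each prior employment history level (recent employment 89.9% vs 74.7%; long-term unemployed 28.9% vs 9.4%), Provider 1 has the higher rate every time. Pooled: 57.7% vs 42.1% — Provider 1 has the higher rate overall. They agree.

no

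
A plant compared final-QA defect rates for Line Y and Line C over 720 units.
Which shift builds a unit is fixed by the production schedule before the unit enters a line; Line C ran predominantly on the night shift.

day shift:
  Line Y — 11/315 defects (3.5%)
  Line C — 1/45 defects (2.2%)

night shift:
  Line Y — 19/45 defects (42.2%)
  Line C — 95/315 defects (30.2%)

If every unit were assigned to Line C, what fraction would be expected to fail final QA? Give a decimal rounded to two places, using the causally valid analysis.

Here shift is a common cause — it drives both which line a case falls under and the outcome. The crude comparison mixes populations; the stratum-specific rates are the causally relevant ones.
Standardising Line C to the population shift mix: 0.500·1/45 + 0.500·95/315 = 0.162.

0.16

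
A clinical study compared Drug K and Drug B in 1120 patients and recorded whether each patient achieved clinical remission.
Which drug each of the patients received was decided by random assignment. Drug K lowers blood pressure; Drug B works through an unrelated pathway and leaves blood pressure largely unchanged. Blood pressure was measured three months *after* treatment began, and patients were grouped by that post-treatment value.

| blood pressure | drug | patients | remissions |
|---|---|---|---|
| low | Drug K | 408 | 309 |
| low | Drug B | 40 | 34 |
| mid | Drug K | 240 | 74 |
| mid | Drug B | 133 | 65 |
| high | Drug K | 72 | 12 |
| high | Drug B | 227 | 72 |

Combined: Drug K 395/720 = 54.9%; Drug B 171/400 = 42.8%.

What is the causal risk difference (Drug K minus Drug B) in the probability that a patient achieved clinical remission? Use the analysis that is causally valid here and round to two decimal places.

Stratifying would compare drugs among patients the drugs themselves sorted into blood pressure groups — a form of selection on an intermediate. The unconditioned pooled rates give the total causal effect.
The causal difference is the pooled difference: 0.549 − 0.427 = +0.121.

+0.12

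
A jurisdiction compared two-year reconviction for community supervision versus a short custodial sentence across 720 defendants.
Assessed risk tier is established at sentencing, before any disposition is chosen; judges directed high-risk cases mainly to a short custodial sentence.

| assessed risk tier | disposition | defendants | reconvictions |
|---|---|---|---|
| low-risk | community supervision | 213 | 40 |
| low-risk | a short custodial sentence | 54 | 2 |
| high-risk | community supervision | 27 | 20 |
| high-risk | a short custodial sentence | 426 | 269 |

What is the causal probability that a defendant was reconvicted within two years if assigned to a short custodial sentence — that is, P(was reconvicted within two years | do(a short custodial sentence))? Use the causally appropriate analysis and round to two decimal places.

Within every assessed risk tier level a short custodial sentence has the lower rate, yet pooled community supervision does — Simpson's reversal.
Assessed risk tier is set before the disposition has any effect — it is not caused by the disposition — and it independently drives the outcome. That makes it a confounder, so the causal comparison is within assessed risk tier levels.
Standardising a short custodial sentence to the population assessed risk tier mix: 0.371·2/54 + 0.629·269/426 = 0.411.

0.41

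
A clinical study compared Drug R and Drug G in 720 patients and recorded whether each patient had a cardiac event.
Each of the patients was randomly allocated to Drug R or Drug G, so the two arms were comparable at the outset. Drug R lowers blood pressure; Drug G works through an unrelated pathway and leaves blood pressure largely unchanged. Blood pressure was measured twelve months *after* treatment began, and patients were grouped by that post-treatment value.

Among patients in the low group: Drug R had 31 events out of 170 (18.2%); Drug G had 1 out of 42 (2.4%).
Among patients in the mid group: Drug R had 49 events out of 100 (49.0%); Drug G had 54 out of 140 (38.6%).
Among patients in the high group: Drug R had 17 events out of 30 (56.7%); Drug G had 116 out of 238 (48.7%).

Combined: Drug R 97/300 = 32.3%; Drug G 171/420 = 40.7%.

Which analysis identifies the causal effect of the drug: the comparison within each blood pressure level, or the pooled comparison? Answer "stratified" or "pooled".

pooled

Within every blood pressure level Drug G has the lower rate, yet pooled Drug R does — Simpson's reversal.
Blood pressure lies on the pathway drug → blood pressure → outcome, so adjusting for it blocks the indirect effect. For the total causal effect of drug, use the unadjusted pooled rates.
Pooled: Drug R 32.3% vs Drug G 40.7%; Drug R is lower overall.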